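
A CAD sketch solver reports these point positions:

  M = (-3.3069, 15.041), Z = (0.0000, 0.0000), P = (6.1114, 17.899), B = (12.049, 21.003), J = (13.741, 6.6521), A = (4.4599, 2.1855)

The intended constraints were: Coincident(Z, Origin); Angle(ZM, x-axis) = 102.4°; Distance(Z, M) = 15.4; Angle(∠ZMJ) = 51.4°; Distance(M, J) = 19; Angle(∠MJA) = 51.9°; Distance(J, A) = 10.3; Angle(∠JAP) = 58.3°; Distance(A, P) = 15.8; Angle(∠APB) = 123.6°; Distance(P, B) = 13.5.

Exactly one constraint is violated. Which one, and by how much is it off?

Distance(P, B) = 13.5 — off by 6.80.

Z = (0.00, 0.00) ✓; ZM at 102.4° ✓; |ZM| = 15.40 ✓; ∠ZMJ = 51.40° ✓; |MJ| = 19.00 ✓; ∠MJA = 51.90° ✓; |JA| = 10.30 ✓; ∠JAP = 58.30° ✓; |AP| = 15.80 ✓; ∠APB = 123.6° ✓; |PB| = 6.700 ✗.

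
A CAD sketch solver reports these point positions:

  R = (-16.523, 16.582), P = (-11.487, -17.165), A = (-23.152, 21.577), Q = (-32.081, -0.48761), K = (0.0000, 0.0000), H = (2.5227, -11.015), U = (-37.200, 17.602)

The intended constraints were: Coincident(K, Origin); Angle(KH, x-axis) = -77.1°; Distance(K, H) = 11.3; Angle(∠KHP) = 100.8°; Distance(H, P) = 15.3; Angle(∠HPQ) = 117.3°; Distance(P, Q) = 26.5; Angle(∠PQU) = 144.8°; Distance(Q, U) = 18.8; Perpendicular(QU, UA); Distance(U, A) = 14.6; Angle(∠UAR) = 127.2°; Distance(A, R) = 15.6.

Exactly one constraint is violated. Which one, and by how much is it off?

Distance(A, R) = 15.6 — off by 7.30.

K = (0.00, 0.00) ✓; KH at -77.10° ✓; |KH| = 11.30 ✓; ∠KHP = 100.8° ✓; |HP| = 15.30 ✓; ∠HPQ = 117.3° ✓; |PQ| = 26.50 ✓; ∠PQU = 144.8° ✓; |QU| = 18.80 ✓; ∠(QU, UA) = 90.00° ✓; |UA| = 14.60 ✓; ∠UAR = 127.2° ✓; |AR| = 8.300 ✗.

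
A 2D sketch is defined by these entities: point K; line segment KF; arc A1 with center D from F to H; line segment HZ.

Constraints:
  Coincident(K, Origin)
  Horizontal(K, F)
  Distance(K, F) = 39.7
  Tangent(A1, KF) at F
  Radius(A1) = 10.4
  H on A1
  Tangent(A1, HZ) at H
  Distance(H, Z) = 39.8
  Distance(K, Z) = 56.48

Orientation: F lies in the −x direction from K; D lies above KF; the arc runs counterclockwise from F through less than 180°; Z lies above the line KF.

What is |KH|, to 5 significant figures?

30.917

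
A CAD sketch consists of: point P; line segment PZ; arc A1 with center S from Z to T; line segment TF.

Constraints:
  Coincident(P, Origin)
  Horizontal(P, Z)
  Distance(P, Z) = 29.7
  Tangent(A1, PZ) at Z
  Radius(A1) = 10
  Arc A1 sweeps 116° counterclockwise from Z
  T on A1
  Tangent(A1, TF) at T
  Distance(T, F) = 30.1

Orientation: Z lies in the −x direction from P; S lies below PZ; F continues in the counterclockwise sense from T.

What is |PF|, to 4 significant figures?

48.65

P is at the origin; P and Z share the same y with |PZ| = 29.7 and Z on the −x side, so Z = (-29.70, 0.000). Since A1 is tangent to PZ there, SZ ⟂ PZ, so S = Z + (0, -10) = (-29.70, -10.00). On A1, Z sits at bearing 90° from S; a 116° counterclockwise sweep puts T at bearing 206°, so T = S + 10.0·(cos 206°, sin 206°) = (-38.69, -14.38). A1 meets TF tangentially, so ST is at right angles to TF, so TF runs along (−sin 206°, cos 206°); with |TF| = 30.1, F = (-25.49, -41.44). Then |PF| = |F − P| = 48.65.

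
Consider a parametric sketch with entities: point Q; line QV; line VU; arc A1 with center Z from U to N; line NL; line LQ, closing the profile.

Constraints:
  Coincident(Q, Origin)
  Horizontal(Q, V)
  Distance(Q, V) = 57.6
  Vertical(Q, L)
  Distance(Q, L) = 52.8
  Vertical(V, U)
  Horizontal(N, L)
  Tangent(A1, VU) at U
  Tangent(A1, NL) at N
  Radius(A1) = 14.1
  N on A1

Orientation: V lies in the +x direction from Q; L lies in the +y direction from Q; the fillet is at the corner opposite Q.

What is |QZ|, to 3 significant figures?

58.2

Q is at the origin; Q and V share the same y with |QV| = 57.6 and V on the +x side, so V = (57.6, 0.00). Q and L share the same x with |QL| = 52.8 and L on the +y side, so L = (0.00, 52.8). The virtual corner opposite Q is at (57.6, 52.8). A1 meets VU tangentially, so ZU is at right angles to VU and A1 meets NL tangentially, so ZN is at right angles to NL, with radius 14.1, so the center Z sits 14.1 in from both sides at Z = (43.5, 38.7). Then |QZ| = |Z − Q| = 58.2.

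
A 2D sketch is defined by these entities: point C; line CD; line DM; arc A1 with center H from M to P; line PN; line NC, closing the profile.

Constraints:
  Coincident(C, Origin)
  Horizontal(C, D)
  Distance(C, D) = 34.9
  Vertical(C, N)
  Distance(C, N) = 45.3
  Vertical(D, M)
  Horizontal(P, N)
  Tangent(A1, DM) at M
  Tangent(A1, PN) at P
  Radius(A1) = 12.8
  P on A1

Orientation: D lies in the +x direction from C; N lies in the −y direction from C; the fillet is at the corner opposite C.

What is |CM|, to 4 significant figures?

47.69

C is at the origin; C and D share the same y with |CD| = 34.9 and D on the +x side, so D = (34.90, 0.000). CN is vertical with |CN| = 45.3 and N on the −y side, so N = (0.000, -45.30). The virtual corner opposite C is at (34.90, -45.30). Tangency of A1 to DM means the radius HM is perpendicular to DM and the tangent condition forces HP to be normal to PN, with radius 12.8, so the center H sits 12.8 in from both sides at H = (22.10, -32.50). That places the tangent points at M = (34.90, -32.50) on DM and P = (22.10, -45.30) on PN. Then |CM| = |M − C| = 47.69.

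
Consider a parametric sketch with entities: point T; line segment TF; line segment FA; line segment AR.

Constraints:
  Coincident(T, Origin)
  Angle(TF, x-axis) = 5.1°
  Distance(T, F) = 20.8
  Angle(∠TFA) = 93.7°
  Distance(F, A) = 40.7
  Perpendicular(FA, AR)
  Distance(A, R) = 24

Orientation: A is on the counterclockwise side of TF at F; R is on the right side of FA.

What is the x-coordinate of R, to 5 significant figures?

43.716

T is at the origin; TF runs at 5.1° with length 20.8, so F = 20.8·(cos 5.1°, sin 5.1°) = (20.718, 1.8490). ∠TFA = 93.7°, so FA runs at 5.1° + (180° − 93.7°) = 91.400° from the x-axis; with |FA| = 40.7, A = F + 40.7·(cos 91.400°, sin 91.400°) = (19.723, 42.537). FA is perpendicular to AR; with |AR| = 24.0 on the right of FA, R = A + 24.0·(0.99970, 0.024432) = (43.716, 43.123). So R.x = 43.716.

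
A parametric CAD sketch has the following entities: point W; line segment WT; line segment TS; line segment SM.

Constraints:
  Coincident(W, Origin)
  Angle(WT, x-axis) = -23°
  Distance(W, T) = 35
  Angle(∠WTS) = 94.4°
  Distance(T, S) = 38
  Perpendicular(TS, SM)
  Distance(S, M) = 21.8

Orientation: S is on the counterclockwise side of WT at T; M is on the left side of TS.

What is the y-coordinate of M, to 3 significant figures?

30.1

W is at the origin; WT runs at -23.0° with length 35.0, so T = 35.0·(cos -23.0°, sin -23.0°) = (32.2, -13.7). ∠WTS = 94.4°, so TS runs at -23.0° + (180° − 94.4°) = 62.6° from the x-axis; with |TS| = 38.0, S = T + 38.0·(cos 62.6°, sin 62.6°) = (49.7, 20.1). TS ⟂ SM; with |SM| = 21.8 on the left of TS, M = S + 21.8·(-0.888, 0.460) = (30.4, 30.1). So M.y = 30.1.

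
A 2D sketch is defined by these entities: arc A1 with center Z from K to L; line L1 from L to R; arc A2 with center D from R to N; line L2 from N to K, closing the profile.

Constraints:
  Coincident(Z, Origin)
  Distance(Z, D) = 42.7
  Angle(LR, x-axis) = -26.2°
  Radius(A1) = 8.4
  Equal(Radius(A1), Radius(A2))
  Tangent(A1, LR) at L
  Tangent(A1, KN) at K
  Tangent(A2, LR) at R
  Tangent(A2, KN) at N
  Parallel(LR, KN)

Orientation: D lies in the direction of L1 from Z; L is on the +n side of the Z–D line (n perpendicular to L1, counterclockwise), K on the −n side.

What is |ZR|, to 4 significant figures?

43.52

The slot axis is L1's direction at -26.2°, so u = (cos -26.2°, sin -26.2°) = (0.8973, -0.4415) and n = (−sin -26.2°, cos -26.2°) = (0.4415, 0.8973). Z is at the origin and D lies 42.7 along u from Z, so D = 42.7·u = (38.31, -18.85). Tangency of A1 to both parallel lines with radius 8.4 puts L and K at Z ± 8.4·n: L = (3.709, 7.537), K = (-3.709, -7.537). Equal radii place R and N the same way about D: R = D + 8.4·n = (42.02, -11.32), N = D − 8.4·n = (34.60, -26.39). Then |ZR| = |R − Z| = 43.52.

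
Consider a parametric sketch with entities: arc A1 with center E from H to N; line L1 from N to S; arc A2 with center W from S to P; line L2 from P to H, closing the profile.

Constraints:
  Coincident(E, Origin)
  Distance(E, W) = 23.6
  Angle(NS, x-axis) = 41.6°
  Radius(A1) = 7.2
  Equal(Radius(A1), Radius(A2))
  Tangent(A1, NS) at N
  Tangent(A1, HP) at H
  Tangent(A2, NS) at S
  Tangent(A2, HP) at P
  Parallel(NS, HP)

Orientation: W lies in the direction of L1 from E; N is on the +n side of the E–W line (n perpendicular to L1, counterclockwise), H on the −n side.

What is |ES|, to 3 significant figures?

24.7

The slot axis is L1's direction at 41.6°, so u = (cos 41.6°, sin 41.6°) = (0.748, 0.664) and n = (−sin 41.6°, cos 41.6°) = (-0.664, 0.748). E is at the origin and W lies 23.6 along u from E, so W = 23.6·u = (17.6, 15.7). Tangency of A1 to both parallel lines with radius 7.2 puts N and H at E ± 7.2·n: N = (-4.78, 5.38), H = (4.78, -5.38). Equal radii place S and P the same way about W: S = W + 7.2·n = (12.9, 21.1), P = W − 7.2·n = (22.4, 10.3). Then |ES| = |S − E| = 24.7.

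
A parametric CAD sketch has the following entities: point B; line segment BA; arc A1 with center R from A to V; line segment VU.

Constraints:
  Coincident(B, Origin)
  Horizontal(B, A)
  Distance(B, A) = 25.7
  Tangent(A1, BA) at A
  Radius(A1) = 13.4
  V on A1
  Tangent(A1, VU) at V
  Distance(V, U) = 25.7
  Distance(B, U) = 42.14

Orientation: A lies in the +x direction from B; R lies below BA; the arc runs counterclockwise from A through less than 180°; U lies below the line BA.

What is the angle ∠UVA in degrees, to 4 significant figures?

133.4°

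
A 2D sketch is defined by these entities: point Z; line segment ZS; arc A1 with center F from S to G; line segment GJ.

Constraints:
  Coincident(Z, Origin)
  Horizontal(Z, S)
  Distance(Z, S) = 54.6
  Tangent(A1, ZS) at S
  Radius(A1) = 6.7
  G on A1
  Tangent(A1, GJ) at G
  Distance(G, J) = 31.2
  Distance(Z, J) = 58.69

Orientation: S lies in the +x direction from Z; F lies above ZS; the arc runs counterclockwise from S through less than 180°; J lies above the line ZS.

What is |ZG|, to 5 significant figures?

61.275

Checks: |FG| = 6.700 ✓; ∠(FG, GJ) = 90.00° ✓; |GJ| = 31.20 ✓; |ZJ| = 58.69 ✓.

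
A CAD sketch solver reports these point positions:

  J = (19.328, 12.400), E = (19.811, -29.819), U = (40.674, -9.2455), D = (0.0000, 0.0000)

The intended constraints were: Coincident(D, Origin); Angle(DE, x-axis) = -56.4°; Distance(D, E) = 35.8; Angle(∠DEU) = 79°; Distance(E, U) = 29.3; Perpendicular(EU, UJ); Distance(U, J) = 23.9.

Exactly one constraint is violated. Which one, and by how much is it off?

Distance(U, J) = 23.9 — off by 6.50.

D = (0.00, 0.00) ✓; DE at -56.40° ✓; |DE| = 35.80 ✓; ∠DEU = 79.00° ✓; |EU| = 29.30 ✓; ∠(EU, UJ) = 90.00° ✓; |UJ| = 30.40 ✗.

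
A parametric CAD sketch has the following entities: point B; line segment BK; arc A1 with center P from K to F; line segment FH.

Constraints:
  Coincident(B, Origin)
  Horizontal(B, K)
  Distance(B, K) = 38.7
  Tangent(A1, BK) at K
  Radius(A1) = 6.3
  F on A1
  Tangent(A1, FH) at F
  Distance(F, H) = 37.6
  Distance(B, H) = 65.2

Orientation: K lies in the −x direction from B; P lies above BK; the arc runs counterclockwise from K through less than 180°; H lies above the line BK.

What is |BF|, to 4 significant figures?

34.20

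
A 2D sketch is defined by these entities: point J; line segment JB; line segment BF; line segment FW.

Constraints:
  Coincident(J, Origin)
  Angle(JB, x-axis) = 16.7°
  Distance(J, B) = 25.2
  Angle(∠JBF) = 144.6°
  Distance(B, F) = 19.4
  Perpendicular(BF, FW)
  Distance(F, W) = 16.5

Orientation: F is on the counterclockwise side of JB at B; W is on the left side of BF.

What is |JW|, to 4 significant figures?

39.99

J is at the origin; JB runs at 16.7° with length 25.2, so B = 25.2·(cos 16.7°, sin 16.7°) = (24.14, 7.241). ∠JBF = 144.6°, so BF runs at 16.7° + (180° − 144.6°) = 52.10° from the x-axis; with |BF| = 19.4, F = B + 19.4·(cos 52.10°, sin 52.10°) = (36.05, 22.55). BF ⟂ FW; with |FW| = 16.5 on the left of BF, W = F + 16.5·(-0.7891, 0.6143) = (23.03, 32.69). Then |JW| = |W − J| = 39.99.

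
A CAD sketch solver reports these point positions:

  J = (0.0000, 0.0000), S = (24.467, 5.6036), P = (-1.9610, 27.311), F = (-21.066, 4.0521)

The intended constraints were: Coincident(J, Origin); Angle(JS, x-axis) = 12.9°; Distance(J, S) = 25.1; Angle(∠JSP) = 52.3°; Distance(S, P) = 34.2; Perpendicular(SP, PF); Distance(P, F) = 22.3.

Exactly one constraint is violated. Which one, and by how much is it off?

Distance(P, F) = 22.3 — off by 7.80.

J = (0.00, 0.00) ✓; JS at 12.90° ✓; |JS| = 25.10 ✓; ∠JSP = 52.30° ✓; |SP| = 34.20 ✓; ∠(SP, PF) = 90.00° ✓; |PF| = 30.10 ✗.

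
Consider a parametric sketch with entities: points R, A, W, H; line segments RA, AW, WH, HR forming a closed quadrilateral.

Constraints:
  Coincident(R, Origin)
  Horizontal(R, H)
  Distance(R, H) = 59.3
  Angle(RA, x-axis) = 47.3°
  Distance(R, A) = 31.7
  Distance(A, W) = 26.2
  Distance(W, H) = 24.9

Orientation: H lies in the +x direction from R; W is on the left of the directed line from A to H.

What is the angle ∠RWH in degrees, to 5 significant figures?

93.063°

R is at the origin; R and H share the same y with |RH| = 59.3 and H in +x, so H = (59.3, 0). RA runs at 47.3° with |RA| = 31.7, so A = (21.498, 23.297). W is determined by |AW| = 26.2 and |WH| = 24.9 together: it lies at the intersection of circle(A, 26.2) and circle(H, 24.9). With |AH| = 44.404, the foot of the radical line on AH is 22.950 from A and the perpendicular offset is √(26.2² − 22.950²) = 12.638. Taking the left-of-AH solution: W = (47.666, 22.015).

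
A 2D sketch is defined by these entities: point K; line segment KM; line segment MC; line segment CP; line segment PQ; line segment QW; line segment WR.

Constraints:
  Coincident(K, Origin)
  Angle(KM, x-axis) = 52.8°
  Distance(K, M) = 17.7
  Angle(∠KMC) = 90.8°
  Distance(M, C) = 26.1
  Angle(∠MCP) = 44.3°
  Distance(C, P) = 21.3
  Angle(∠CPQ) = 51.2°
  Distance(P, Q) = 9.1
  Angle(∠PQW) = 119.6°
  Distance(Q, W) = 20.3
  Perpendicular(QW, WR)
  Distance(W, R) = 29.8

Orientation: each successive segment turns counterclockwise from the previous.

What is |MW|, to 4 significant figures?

27.23

K is at the origin; KM runs at 52.8° with length 17.7, so M = (10.70, 14.10). ∠KMC = 90.8° gives MC at 142.0° from the x-axis; with |MC| = 26.1, C = (-9.866, 30.17). ∠MCP = 44.3° gives CP at -82.30° from the x-axis; with |CP| = 21.3, P = (-7.012, 9.059). ∠CPQ = 51.2° gives PQ at 46.50° from the x-axis; with |PQ| = 9.1, Q = (-0.7477, 15.66). ∠PQW = 119.6° gives QW at 106.9° from the x-axis; with |QW| = 20.3, W = (-6.649, 35.08). Then |MW| = |W − M| = 27.23.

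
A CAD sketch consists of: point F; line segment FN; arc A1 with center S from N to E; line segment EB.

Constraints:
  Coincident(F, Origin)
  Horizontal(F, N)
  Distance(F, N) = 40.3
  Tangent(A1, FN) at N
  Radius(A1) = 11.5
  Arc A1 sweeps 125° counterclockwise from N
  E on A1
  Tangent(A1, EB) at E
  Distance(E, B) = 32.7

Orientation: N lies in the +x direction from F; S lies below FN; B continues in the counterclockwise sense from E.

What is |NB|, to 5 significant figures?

45.843

On A1, N sits at bearing 90° from S; a 125° counterclockwise sweep puts E at bearing 215°, so E = S + 11.5·(cos 215°, sin 215°) = (30.880, -18.096). Since A1 is tangent to EB there, SE ⟂ EB, so EB runs along (−sin 215°, cos 215°); with |EB| = 32.7, B = (49.636, -44.882). Then |NB| = |B − N| = 45.843.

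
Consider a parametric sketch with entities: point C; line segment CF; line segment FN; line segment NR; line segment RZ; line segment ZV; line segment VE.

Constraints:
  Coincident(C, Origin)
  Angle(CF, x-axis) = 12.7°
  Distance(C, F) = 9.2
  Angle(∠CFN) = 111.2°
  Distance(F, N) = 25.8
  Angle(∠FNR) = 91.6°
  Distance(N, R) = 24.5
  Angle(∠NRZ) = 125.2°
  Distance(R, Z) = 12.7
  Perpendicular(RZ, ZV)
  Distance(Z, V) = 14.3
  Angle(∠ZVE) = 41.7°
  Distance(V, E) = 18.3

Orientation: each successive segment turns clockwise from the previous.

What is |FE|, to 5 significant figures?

35.353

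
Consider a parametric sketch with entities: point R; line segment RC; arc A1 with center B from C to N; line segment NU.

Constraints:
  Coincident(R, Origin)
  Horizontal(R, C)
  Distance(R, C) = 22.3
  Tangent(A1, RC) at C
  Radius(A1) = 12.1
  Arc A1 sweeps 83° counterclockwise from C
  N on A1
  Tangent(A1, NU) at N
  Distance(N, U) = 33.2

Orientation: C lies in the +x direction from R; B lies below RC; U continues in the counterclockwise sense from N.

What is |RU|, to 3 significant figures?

44.0

On A1, C sits at bearing 90° from B; an 83° counterclockwise sweep puts N at bearing 173°, so N = B + 12.1·(cos 173°, sin 173°) = (10.3, -10.6). The tangent condition forces BN to be normal to NU, so NU runs along (−sin 173°, cos 173°); with |NU| = 33.2, U = (6.24, -43.6). Then |RU| = |U − R| = 44.0.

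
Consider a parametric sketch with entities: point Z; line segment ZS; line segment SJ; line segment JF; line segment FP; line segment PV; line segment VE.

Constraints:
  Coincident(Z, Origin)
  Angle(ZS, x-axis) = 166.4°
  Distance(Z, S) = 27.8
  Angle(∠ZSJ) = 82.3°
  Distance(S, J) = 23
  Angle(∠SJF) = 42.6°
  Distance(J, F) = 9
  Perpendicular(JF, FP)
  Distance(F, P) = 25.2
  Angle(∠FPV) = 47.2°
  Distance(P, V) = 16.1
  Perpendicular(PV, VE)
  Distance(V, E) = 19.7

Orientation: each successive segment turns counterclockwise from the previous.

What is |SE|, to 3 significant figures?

17.0

∠FPV = 47.2° gives PV at -95.7° from the x-axis; with |PV| = 16.1, V = (-40.9, -7.52). PV ⟂ VE, so VE runs at -5.70°; with |VE| = 19.7, E = (-21.3, -9.48). Then |SE| = |E − S| = 17.0.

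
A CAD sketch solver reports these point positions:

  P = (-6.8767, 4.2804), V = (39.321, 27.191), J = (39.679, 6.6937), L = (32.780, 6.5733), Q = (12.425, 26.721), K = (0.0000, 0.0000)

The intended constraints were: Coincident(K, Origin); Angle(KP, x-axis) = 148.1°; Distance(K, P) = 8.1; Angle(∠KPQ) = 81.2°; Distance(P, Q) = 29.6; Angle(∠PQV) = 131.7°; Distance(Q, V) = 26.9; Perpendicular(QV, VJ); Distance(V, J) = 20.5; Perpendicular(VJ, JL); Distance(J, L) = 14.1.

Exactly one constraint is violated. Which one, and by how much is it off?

Distance(J, L) = 14.1 — off by 7.20.

K = (0.00, 0.00) ✓; KP at 148.1° ✓; |KP| = 8.100 ✓; ∠KPQ = 81.20° ✓; |PQ| = 29.60 ✓; ∠PQV = 131.7° ✓; |QV| = 26.90 ✓; ∠(QV, VJ) = 90.00° ✓; |VJ| = 20.50 ✓; ∠(VJ, JL) = 90.00° ✓; |JL| = 6.900 ✗.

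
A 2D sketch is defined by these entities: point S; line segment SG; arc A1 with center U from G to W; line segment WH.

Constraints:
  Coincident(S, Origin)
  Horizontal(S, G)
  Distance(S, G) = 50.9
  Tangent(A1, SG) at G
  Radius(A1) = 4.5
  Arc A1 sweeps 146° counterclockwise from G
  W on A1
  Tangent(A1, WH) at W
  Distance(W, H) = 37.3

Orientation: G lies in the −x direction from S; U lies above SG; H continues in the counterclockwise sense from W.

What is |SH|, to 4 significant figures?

84.47

S is at the origin; SG is horizontal with |SG| = 50.9 and G on the −x side, so G = (-50.90, 0.000). The tangent condition forces UG to be normal to SG, so U = G + (0, 4.5) = (-50.90, 4.500). On A1, G sits at bearing -90° from U; a 146° counterclockwise sweep puts W at bearing 56°, so W = U + 4.5·(cos 56°, sin 56°) = (-48.38, 8.231). Tangency of A1 to WH means the radius UW is perpendicular to WH, so WH runs along (−sin 56°, cos 56°); with |WH| = 37.3, H = (-79.31, 29.09). Then |SH| = |H − S| = 84.47.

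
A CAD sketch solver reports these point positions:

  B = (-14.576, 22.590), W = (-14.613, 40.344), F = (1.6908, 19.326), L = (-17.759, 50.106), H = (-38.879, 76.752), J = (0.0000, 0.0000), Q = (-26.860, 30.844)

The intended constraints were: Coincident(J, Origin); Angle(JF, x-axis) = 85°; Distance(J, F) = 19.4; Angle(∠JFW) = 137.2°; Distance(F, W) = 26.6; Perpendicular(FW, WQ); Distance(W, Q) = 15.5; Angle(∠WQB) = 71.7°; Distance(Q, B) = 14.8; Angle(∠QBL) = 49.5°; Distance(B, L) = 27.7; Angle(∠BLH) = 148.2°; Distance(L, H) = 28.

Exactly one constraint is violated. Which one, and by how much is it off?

Distance(L, H) = 28 — off by 6.00.

J = (0.00, 0.00) ✓; JF at 85.00° ✓; |JF| = 19.40 ✓; ∠JFW = 137.2° ✓; |FW| = 26.60 ✓; ∠(FW, WQ) = 90.00° ✓; |WQ| = 15.50 ✓; ∠WQB = 71.70° ✓; |QB| = 14.80 ✓; ∠QBL = 49.50° ✓; |BL| = 27.70 ✓; ∠BLH = 148.2° ✓; |LH| = 34.00 ✗.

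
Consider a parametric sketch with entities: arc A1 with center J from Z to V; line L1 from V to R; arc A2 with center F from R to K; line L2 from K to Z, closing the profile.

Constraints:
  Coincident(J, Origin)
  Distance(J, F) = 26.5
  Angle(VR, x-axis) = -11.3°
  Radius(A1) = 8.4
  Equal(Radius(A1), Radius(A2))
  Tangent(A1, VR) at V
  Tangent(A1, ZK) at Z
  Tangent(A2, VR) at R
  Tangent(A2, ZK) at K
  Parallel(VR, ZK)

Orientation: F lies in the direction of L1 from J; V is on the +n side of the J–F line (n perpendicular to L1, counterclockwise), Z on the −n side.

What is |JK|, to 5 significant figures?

27.799

Tangency of A1 to both parallel lines with radius 8.4 puts V and Z at J ± 8.4·n: V = (1.6459, 8.2372), Z = (-1.6459, -8.2372). Equal radii place R and K the same way about F: R = F + 8.4·n = (27.632, 3.0446), K = F − 8.4·n = (24.340, -13.430). Then |JK| = |K − J| = 27.799.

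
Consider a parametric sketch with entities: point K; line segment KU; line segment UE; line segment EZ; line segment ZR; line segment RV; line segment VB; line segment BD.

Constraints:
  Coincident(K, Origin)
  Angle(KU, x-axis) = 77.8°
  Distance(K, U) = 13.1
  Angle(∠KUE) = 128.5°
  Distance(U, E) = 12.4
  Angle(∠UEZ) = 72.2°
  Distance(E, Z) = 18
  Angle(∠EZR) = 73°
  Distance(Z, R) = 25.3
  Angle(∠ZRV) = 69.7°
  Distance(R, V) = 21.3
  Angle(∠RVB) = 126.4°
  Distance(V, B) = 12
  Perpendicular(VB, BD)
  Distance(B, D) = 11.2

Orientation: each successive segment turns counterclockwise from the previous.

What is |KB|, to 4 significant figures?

28.05

∠ZRV = 69.7° gives RV at 94.40° from the x-axis; with |RV| = 21.3, V = (7.835, 21.59). ∠RVB = 126.4° gives VB at 148.0° from the x-axis; with |VB| = 12.0, B = (-2.341, 27.95). Then |KB| = |B − K| = 28.05.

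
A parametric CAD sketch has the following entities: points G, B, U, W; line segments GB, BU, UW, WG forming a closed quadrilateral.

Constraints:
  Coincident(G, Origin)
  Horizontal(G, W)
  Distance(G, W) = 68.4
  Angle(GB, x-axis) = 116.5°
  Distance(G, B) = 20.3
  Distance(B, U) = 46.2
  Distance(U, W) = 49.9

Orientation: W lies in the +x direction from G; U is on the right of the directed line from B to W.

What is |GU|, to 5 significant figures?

27.053

Checks: |BU| = 46.20 ✓; |UW| = 49.90 ✓.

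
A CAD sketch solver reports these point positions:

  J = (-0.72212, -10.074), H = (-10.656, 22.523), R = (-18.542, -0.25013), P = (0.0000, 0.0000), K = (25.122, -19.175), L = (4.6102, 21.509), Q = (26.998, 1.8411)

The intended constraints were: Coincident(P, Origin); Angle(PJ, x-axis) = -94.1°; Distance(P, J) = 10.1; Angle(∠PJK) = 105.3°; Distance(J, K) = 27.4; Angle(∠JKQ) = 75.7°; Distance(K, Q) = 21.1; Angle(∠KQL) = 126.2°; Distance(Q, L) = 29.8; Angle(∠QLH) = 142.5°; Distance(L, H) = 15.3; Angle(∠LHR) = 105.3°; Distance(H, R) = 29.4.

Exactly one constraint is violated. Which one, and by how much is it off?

Distance(H, R) = 29.4 — off by 5.30.

P = (0.00, 0.00) ✓; PJ at -94.10° ✓; |PJ| = 10.10 ✓; ∠PJK = 105.3° ✓; |JK| = 27.40 ✓; ∠JKQ = 75.70° ✓; |KQ| = 21.10 ✓; ∠KQL = 126.2° ✓; |QL| = 29.80 ✓; ∠QLH = 142.5° ✓; |LH| = 15.30 ✓; ∠LHR = 105.3° ✓; |HR| = 24.10 ✗.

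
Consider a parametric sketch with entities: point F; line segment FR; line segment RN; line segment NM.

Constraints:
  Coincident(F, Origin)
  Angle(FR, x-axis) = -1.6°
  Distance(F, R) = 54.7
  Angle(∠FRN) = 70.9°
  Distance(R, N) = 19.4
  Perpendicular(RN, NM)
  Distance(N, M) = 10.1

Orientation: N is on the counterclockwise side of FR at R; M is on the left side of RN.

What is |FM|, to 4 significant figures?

41.62

F is at the origin; FR runs at -1.6° with length 54.7, so R = 54.7·(cos -1.6°, sin -1.6°) = (54.68, -1.527). ∠FRN = 70.9°, so RN runs at -1.6° + (180° − 70.9°) = 107.5° from the x-axis; with |RN| = 19.4, N = R + 19.4·(cos 107.5°, sin 107.5°) = (48.84, 16.97). RN is perpendicular to NM; with |NM| = 10.1 on the left of RN, M = N + 10.1·(-0.9537, -0.3007) = (39.21, 13.94). Then |FM| = |M − F| = 41.62.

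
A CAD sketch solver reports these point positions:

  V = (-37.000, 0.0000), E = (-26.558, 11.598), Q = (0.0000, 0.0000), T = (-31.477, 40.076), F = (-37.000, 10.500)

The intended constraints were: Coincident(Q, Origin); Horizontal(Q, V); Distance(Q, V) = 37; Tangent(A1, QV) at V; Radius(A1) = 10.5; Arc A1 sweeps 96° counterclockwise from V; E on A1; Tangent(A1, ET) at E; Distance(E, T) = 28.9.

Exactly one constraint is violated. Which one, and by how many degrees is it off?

Tangent(A1, ET) at E — off by 3.80°.

Q = (0.00, 0.00) ✓; Q.y = 0.00, V.y = 0.00 ✓; |QV| = 37.00 ✓; ∠(FV, VQ) = 90.00° ✓; |FV| = 10.50 ✓; bearing(F→E) − bearing(F→V) = 96.00° ✓; |FE| = 10.50 ✓; ∠(FE, ET) = 86.20° ✗; |ET| = 28.90 ✓.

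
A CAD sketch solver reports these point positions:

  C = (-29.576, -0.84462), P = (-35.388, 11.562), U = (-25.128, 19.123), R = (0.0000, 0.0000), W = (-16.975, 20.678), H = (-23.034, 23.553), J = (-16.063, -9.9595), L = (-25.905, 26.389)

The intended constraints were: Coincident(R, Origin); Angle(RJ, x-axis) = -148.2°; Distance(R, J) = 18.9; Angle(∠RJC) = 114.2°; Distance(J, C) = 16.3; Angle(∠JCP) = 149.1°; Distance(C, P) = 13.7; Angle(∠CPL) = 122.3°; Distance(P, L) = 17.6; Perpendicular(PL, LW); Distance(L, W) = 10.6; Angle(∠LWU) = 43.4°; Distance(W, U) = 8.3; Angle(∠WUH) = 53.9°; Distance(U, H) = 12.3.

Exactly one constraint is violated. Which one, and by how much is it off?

Distance(U, H) = 12.3 — off by 7.40.

R = (0.00, 0.00) ✓; RJ at -148.2° ✓; |RJ| = 18.90 ✓; ∠RJC = 114.2° ✓; |JC| = 16.30 ✓; ∠JCP = 149.1° ✓; |CP| = 13.70 ✓; ∠CPL = 122.3° ✓; |PL| = 17.60 ✓; ∠(PL, LW) = 90.00° ✓; |LW| = 10.60 ✓; ∠LWU = 43.40° ✓; |WU| = 8.300 ✓; ∠WUH = 53.90° ✓; |UH| = 4.900 ✗.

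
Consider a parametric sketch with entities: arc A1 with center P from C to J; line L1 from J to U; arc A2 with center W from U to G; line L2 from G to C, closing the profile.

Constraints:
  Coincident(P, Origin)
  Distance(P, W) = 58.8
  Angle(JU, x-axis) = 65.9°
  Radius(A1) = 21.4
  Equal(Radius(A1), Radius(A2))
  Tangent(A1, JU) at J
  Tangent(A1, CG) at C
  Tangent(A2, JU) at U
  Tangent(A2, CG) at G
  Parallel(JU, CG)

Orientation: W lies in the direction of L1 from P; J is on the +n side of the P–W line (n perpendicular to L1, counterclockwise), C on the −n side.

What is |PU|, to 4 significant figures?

62.57

The slot axis is L1's direction at 65.9°, so u = (cos 65.9°, sin 65.9°) = (0.4083, 0.9128) and n = (−sin 65.9°, cos 65.9°) = (-0.9128, 0.4083). P is at the origin and W lies 58.8 along u from P, so W = 58.8·u = (24.01, 53.67). Tangency of A1 to both parallel lines with radius 21.4 puts J and C at P ± 21.4·n: J = (-19.53, 8.738), C = (19.53, -8.738). Equal radii place U and G the same way about W: U = W + 21.4·n = (4.475, 62.41), G = W − 21.4·n = (43.54, 44.94). Then |PU| = |U − P| = 62.57.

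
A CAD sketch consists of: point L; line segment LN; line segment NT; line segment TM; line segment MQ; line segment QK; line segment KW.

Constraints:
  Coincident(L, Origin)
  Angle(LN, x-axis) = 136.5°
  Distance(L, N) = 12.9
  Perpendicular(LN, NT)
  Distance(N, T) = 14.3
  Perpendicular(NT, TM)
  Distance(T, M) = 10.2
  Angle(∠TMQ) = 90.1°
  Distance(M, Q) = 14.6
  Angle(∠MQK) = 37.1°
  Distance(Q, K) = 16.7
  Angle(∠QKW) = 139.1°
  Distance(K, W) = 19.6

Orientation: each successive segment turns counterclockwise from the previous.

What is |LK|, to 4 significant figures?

18.23

∠TMQ = 90.1° gives MQ at 46.40° from the x-axis; with |MQ| = 14.6, Q = (-1.734, 2.059). ∠MQK = 37.1° gives QK at -170.7° from the x-axis; with |QK| = 16.7, K = (-18.21, -0.6402). Then |LK| = |K − L| = 18.23.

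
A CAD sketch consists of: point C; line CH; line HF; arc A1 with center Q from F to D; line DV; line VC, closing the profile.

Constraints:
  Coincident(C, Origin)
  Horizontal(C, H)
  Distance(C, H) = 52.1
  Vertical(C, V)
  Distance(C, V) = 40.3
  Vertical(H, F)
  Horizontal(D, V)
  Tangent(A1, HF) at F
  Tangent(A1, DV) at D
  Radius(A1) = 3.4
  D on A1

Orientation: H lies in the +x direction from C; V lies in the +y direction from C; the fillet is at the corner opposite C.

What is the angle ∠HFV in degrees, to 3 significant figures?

93.7°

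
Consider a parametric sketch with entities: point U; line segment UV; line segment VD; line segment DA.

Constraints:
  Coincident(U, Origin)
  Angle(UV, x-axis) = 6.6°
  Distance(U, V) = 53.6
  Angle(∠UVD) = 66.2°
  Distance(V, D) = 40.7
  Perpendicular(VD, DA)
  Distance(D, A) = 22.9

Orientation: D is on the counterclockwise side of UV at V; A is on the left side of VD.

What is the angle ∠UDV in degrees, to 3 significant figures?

68.8°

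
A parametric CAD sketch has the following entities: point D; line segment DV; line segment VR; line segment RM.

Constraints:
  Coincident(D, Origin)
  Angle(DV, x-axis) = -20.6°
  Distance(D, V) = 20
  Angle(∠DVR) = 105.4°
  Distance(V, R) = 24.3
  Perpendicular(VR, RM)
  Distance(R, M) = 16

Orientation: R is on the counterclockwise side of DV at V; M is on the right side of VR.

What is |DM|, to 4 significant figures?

46.06

∠DVR = 105.4°, so VR runs at -20.6° + (180° − 105.4°) = 54.00° from the x-axis; with |VR| = 24.3, R = V + 24.3·(cos 54.00°, sin 54.00°) = (33.00, 12.62). VR is perpendicular to RM; with |RM| = 16.0 on the right of VR, M = R + 16.0·(0.8090, -0.5878) = (45.95, 3.218). Then |DM| = |M − D| = 46.06.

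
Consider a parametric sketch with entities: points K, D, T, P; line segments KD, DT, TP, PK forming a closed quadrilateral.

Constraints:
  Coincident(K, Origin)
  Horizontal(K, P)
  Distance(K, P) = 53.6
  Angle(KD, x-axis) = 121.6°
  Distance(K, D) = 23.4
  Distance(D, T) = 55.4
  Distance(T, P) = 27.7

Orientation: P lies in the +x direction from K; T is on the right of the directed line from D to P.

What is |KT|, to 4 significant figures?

34.12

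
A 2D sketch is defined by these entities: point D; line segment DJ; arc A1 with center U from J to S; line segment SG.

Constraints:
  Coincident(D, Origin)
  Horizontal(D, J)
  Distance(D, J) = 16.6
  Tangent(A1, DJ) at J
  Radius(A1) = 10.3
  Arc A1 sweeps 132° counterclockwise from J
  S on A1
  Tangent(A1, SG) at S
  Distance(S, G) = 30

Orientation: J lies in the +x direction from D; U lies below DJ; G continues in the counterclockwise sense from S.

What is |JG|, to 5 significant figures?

41.393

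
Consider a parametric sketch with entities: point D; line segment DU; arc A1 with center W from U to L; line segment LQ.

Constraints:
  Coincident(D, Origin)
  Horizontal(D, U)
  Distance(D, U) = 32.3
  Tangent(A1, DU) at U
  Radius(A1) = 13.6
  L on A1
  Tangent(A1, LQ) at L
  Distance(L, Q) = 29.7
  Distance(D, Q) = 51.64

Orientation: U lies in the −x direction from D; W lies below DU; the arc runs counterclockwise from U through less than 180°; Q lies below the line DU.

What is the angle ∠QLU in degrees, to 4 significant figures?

115.9°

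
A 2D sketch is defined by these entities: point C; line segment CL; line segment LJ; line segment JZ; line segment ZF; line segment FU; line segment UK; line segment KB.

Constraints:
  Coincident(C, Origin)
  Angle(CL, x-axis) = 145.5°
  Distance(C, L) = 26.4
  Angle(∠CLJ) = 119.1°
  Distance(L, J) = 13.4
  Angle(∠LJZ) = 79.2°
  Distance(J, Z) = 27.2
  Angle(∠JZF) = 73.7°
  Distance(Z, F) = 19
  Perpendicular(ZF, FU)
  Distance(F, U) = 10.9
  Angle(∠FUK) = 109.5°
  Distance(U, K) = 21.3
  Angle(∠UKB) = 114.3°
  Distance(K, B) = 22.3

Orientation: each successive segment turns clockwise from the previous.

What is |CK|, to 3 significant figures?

32.6

The perpendicularity gives FU at right angles to ZF, so FU runs at 148°; with |FU| = 10.9, U = (-13.8, 10.5). ∠FUK = 109.5° gives UK at 77.0° from the x-axis; with |UK| = 21.3, K = (-8.99, 31.3). Then |CK| = |K − C| = 32.6.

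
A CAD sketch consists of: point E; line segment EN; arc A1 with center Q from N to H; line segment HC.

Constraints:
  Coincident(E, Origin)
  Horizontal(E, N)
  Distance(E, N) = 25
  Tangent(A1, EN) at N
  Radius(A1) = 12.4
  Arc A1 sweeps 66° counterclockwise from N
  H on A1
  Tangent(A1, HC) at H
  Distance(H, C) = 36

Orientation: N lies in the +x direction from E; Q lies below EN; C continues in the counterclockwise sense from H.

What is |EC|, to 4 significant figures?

40.26

E is at the origin; EN is horizontal with |EN| = 25.0 and N on the +x side, so N = (25.00, 0.000). Since A1 is tangent to EN there, QN ⟂ EN, so Q = N + (0, -12.4) = (25.00, -12.40). On A1, N sits at bearing 90° from Q; a 66° counterclockwise sweep puts H at bearing 156°, so H = Q + 12.4·(cos 156°, sin 156°) = (13.67, -7.356). Tangency of A1 to HC means the radius QH is perpendicular to HC, so HC runs along (−sin 156°, cos 156°); with |HC| = 36.0, C = (-0.9705, -40.24). Then |EC| = |C − E| = 40.26.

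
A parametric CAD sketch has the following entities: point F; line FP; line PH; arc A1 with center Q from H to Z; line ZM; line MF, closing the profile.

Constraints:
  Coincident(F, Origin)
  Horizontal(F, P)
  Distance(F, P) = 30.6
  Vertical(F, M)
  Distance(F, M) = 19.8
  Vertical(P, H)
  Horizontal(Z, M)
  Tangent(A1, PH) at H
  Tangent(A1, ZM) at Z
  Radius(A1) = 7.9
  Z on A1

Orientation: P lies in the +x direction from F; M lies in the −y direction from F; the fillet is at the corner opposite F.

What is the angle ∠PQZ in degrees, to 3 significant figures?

146°

F is at the origin; FP is horizontal with |FP| = 30.6 and P on the +x side, so P = (30.6, 0.00). F and M share the same x with |FM| = 19.8 and M on the −y side, so M = (0.00, -19.8). The virtual corner opposite F is at (30.6, -19.8). A1 meets PH tangentially, so QH is at right angles to PH and A1 meets ZM tangentially, so QZ is at right angles to ZM, with radius 7.9, so the center Q sits 7.9 in from both sides at Q = (22.7, -11.9). That places the tangent points at H = (30.6, -11.9) on PH and Z = (22.7, -19.8) on ZM. Then cos ∠PQZ = QP·QZ / (|QP||QZ|), giving 146°.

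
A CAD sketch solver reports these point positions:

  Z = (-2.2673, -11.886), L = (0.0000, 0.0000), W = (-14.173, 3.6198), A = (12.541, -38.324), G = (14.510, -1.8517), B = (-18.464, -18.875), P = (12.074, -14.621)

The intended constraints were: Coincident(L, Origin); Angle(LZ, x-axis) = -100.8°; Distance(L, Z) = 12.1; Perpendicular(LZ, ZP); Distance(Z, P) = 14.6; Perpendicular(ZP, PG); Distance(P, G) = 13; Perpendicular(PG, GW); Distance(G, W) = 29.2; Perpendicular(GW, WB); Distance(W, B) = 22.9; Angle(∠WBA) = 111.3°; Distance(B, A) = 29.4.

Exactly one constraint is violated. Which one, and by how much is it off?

Distance(B, A) = 29.4 — off by 7.20.

L = (0.00, 0.00) ✓; LZ at -100.8° ✓; |LZ| = 12.10 ✓; ∠(LZ, ZP) = 90.00° ✓; |ZP| = 14.60 ✓; ∠(ZP, PG) = 90.00° ✓; |PG| = 13.00 ✓; ∠(PG, GW) = 90.00° ✓; |GW| = 29.20 ✓; ∠(GW, WB) = 90.00° ✓; |WB| = 22.90 ✓; ∠WBA = 111.3° ✓; |BA| = 36.60 ✗.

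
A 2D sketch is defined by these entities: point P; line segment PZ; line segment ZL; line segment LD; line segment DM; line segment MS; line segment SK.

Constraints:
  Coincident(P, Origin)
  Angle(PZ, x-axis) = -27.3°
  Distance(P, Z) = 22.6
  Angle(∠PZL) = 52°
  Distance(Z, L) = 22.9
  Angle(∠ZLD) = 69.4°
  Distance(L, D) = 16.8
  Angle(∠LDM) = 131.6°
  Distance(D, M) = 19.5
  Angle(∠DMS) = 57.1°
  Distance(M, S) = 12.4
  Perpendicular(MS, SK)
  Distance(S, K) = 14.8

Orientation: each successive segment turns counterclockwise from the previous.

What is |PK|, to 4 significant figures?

4.592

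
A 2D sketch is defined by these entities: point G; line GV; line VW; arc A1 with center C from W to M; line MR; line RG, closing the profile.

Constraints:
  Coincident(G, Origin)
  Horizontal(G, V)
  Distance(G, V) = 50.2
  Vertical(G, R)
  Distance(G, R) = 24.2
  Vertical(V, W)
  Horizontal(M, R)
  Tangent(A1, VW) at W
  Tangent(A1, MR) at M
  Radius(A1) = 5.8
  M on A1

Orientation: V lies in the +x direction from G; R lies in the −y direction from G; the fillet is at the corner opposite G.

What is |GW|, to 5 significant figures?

53.466

The virtual corner opposite G is at (50.200, -24.200). Since A1 is tangent to VW there, CW ⟂ VW and the tangent condition forces CM to be normal to MR, with radius 5.8, so the center C sits 5.8 in from both sides at C = (44.400, -18.400). That places the tangent points at W = (50.200, -18.400) on VW and M = (44.400, -24.200) on MR. Then |GW| = |W − G| = 53.466.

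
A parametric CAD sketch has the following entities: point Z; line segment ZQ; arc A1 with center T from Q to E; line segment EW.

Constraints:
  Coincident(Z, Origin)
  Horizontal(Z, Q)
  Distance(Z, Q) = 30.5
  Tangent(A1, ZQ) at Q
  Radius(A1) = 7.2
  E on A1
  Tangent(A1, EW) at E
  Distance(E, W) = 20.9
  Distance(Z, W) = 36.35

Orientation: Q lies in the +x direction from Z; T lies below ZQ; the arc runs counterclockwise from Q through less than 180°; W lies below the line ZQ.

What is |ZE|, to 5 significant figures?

24.370

Z is at the origin; Z and Q share the same y with |ZQ| = 30.5 and Q on the +x side, so Q = (30.500, 0.0000). Since A1 is tangent to ZQ there, TQ ⟂ ZQ, so T = Q + (0, -7.2) = (30.500, -7.2000). Since TE ⟂ EW (tangency), |TW| = √(7.2² + 20.9²) = 22.105 regardless of where E sits on A1. So W lies on both circle(Z, 36.35) and circle(T, 22.105); the below-ZQ intersection is W = (23.131, -28.041). E is the foot of the tangent from W: E = (23.300, -7.1416).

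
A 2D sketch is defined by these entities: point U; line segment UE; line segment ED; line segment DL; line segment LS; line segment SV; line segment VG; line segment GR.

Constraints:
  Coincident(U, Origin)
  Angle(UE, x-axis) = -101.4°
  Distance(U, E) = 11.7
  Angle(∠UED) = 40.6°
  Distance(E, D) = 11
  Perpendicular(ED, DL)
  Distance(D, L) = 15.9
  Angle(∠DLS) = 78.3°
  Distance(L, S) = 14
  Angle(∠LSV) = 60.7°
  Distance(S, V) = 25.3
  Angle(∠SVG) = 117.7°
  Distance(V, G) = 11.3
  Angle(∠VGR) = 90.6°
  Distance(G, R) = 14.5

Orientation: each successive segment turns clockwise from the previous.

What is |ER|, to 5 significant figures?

24.198

U is at the origin; UE runs at -101.4° with length 11.7, so E = (-2.3126, -11.469). ∠UED = 40.6° gives ED at 119.20° from the x-axis; with |ED| = 11.0, D = (-7.6790, -1.8670). ED ⟂ DL, so DL runs at 29.200°; with |DL| = 15.9, L = (6.2004, 5.8899). ∠DLS = 78.3° gives LS at -72.500° from the x-axis; with |LS| = 14.0, S = (10.410, -7.4621). ∠LSV = 60.7° gives SV at 168.20° from the x-axis; with |SV| = 25.3, V = (-14.355, -2.2883). ∠SVG = 117.7° gives VG at 105.90° from the x-axis; with |VG| = 11.3, G = (-17.451, 8.5793). ∠VGR = 90.6° gives GR at 16.500° from the x-axis; with |GR| = 14.5, R = (-3.5479, 12.698). Then |ER| = |R − E| = 24.198.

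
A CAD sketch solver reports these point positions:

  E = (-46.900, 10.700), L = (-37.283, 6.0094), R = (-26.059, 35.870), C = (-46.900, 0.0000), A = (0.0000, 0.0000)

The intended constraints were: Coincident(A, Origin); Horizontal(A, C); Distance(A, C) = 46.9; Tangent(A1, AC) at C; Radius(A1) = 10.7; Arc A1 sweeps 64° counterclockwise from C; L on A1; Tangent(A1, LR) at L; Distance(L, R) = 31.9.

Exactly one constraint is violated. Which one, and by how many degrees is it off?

Tangent(A1, LR) at L — off by 5.40°.

A = (0.00, 0.00) ✓; A.y = 0.00, C.y = 0.00 ✓; |AC| = 46.90 ✓; ∠(EC, CA) = 90.00° ✓; |EC| = 10.70 ✓; bearing(E→L) − bearing(E→C) = 64.00° ✓; |EL| = 10.70 ✓; ∠(EL, LR) = 84.60° ✗; |LR| = 31.90 ✓.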